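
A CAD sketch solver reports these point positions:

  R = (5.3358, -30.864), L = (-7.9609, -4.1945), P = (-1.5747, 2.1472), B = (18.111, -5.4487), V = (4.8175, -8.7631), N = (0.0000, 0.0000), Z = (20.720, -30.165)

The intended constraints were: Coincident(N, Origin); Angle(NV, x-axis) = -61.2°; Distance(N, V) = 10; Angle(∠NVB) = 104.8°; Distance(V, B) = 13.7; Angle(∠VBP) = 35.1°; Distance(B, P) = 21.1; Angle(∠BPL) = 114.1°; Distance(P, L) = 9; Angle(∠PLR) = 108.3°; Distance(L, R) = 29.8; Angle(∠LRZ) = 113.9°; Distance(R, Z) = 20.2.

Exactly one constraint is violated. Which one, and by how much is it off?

Distance(R, Z) = 20.2 — off by 4.80.

N = (0.00, 0.00) ✓; NV at -61.20° ✓; |NV| = 10.00 ✓; ∠NVB = 104.8° ✓; |VB| = 13.70 ✓; ∠VBP = 35.10° ✓; |BP| = 21.10 ✓; ∠BPL = 114.1° ✓; |PL| = 9.000 ✓; ∠PLR = 108.3° ✓; |LR| = 29.80 ✓; ∠LRZ = 113.9° ✓; |RZ| = 15.40 ✗.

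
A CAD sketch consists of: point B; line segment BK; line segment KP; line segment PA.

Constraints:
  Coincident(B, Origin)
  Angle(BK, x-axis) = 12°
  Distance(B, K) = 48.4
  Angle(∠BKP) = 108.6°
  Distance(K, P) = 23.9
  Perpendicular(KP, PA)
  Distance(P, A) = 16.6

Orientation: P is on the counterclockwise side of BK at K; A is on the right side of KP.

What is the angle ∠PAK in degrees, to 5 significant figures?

55.218°

B is at the origin; BK runs at 12.0° with length 48.4, so K = 48.4·(cos 12.0°, sin 12.0°) = (47.342, 10.063). ∠BKP = 108.6°, so KP runs at 12.0° + (180° − 108.6°) = 83.400° from the x-axis; with |KP| = 23.9, P = K + 23.9·(cos 83.400°, sin 83.400°) = (50.089, 33.805). KP is perpendicular to PA; with |PA| = 16.6 on the right of KP, A = P + 16.6·(0.99337, -0.11494) = (66.579, 31.897). Then cos ∠PAK = AP·AK / (|AP||AK|), giving 55.218°.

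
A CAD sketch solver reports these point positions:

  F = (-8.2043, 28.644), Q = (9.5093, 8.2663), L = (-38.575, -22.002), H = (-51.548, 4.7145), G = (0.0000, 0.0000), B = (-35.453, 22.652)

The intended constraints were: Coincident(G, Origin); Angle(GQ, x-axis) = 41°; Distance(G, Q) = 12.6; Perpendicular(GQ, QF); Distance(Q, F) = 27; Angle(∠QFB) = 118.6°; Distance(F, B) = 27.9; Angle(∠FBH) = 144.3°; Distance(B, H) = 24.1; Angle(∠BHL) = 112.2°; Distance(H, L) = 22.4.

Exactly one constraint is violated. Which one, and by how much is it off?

Distance(H, L) = 22.4 — off by 7.30.

G = (0.00, 0.00) ✓; GQ at 41.00° ✓; |GQ| = 12.60 ✓; ∠(GQ, QF) = 90.00° ✓; |QF| = 27.00 ✓; ∠QFB = 118.6° ✓; |FB| = 27.90 ✓; ∠FBH = 144.3° ✓; |BH| = 24.10 ✓; ∠BHL = 112.2° ✓; |HL| = 29.70 ✗.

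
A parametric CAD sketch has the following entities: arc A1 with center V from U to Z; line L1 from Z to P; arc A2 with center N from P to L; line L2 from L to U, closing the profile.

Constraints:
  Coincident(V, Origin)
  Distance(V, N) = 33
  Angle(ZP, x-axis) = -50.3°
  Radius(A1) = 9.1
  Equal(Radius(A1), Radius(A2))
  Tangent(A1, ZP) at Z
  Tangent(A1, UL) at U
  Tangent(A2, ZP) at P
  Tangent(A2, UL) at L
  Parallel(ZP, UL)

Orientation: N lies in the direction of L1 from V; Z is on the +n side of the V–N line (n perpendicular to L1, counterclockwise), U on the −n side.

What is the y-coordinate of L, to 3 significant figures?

-31.2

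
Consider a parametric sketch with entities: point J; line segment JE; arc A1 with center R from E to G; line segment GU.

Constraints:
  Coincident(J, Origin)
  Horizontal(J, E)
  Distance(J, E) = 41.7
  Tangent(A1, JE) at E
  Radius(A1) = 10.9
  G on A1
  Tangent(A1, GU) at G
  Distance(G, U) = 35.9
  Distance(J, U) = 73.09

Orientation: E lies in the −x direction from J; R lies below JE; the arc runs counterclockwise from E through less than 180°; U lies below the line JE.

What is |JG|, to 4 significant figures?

53.30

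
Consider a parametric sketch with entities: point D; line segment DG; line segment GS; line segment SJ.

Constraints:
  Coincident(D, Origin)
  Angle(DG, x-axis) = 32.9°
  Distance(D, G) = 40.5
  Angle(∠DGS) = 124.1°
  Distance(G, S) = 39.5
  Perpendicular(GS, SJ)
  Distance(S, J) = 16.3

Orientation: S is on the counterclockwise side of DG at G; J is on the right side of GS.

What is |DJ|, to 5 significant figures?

79.707

∠DGS = 124.1°, so GS runs at 32.9° + (180° − 124.1°) = 88.800° from the x-axis; with |GS| = 39.5, S = G + 39.5·(cos 88.800°, sin 88.800°) = (34.832, 61.490). GS is perpendicular to SJ; with |SJ| = 16.3 on the right of GS, J = S + 16.3·(0.99978, -0.020942) = (51.128, 61.149). Then |DJ| = |J − D| = 79.707.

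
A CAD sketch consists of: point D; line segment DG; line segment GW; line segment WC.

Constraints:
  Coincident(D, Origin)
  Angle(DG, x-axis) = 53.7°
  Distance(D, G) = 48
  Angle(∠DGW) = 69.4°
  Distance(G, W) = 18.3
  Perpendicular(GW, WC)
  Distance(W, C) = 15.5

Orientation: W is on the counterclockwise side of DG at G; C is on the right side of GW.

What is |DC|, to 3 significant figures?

60.4

D is at the origin; DG runs at 53.7° with length 48.0, so G = 48.0·(cos 53.7°, sin 53.7°) = (28.4, 38.7). ∠DGW = 69.4°, so GW runs at 53.7° + (180° − 69.4°) = 164° from the x-axis; with |GW| = 18.3, W = G + 18.3·(cos 164°, sin 164°) = (10.8, 43.6). GW is perpendicular to WC; with |WC| = 15.5 on the right of GW, C = W + 15.5·(0.271, 0.963) = (15.0, 58.6). Then |DC| = |C − D| = 60.4.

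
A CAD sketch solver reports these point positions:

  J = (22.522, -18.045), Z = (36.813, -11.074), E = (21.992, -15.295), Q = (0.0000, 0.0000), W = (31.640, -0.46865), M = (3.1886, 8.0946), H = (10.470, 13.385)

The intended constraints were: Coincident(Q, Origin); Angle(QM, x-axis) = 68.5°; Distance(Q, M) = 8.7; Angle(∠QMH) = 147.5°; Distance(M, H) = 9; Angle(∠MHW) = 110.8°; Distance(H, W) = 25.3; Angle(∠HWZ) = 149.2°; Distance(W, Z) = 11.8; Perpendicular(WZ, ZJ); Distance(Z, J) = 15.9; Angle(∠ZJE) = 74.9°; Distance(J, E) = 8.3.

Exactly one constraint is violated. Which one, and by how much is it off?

Distance(J, E) = 8.3 — off by 5.50.

Q = (0.00, 0.00) ✓; QM at 68.50° ✓; |QM| = 8.700 ✓; ∠QMH = 147.5° ✓; |MH| = 9.000 ✓; ∠MHW = 110.8° ✓; |HW| = 25.30 ✓; ∠HWZ = 149.2° ✓; |WZ| = 11.80 ✓; ∠(WZ, ZJ) = 90.00° ✓; |ZJ| = 15.90 ✓; ∠ZJE = 74.91° ✓; |JE| = 2.801 ✗.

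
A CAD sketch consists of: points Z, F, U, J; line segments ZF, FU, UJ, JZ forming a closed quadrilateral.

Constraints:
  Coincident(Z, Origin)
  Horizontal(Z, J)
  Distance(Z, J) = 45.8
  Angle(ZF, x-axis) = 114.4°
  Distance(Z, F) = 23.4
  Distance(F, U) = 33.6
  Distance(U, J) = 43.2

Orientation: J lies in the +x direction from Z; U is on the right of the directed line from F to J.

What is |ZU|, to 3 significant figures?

10.2

Checks: |FU| = 33.60 ✓; |UJ| = 43.20 ✓.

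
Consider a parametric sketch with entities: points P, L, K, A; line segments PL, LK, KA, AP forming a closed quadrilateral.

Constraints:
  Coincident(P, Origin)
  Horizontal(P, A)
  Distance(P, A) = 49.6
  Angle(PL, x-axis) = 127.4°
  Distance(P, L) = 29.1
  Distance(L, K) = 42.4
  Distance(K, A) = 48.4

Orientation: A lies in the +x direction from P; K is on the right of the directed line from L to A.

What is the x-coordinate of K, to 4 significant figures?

3.205

Checks: |LK| = 42.40 ✓; |KA| = 48.40 ✓.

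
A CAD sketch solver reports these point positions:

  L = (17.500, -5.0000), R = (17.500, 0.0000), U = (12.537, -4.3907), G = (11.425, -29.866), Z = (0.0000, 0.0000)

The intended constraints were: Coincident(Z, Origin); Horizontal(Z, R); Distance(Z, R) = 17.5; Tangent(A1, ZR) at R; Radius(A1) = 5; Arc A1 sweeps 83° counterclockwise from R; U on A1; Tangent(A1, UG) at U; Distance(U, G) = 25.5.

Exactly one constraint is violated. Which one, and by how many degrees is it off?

Tangent(A1, UG) at U — off by 4.50°.

Z = (0.00, 0.00) ✓; Z.y = 0.00, R.y = 0.00 ✓; |ZR| = 17.50 ✓; ∠(LR, RZ) = 90.00° ✓; |LR| = 5.000 ✓; bearing(L→U) − bearing(L→R) = 83.00° ✓; |LU| = 5.000 ✓; ∠(LU, UG) = 85.50° ✗; |UG| = 25.50 ✓.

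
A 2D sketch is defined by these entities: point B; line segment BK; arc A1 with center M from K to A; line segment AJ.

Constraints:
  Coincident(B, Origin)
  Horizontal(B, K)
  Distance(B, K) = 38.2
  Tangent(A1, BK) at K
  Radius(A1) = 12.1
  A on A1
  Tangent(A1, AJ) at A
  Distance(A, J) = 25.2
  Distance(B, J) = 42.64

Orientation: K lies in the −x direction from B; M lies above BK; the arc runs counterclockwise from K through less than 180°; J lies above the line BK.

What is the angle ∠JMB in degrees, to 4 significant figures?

75.29°

B is at the origin; BK is horizontal with |BK| = 38.2 and K on the −x side, so K = (-38.20, 0.000). The tangent condition forces MK to be normal to BK, so M = K + (0, 12.1) = (-38.20, 12.10). Since MA ⟂ AJ (tangency), |MJ| = √(12.1² + 25.2²) = 27.95 regardless of where A sits on A1. So J lies on both circle(B, 42.64) and circle(M, 27.95); the above-BK intersection is J = (-23.27, 35.73). A is the foot of the tangent from J: A = (-26.18, 10.70).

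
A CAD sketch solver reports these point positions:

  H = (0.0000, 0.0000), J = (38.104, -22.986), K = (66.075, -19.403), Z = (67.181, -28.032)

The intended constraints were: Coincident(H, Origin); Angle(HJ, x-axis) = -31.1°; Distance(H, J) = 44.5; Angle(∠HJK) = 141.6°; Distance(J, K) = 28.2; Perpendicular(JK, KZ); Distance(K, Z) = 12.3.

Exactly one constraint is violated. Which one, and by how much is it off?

Distance(K, Z) = 12.3 — off by 3.60.

H = (0.00, 0.00) ✓; HJ at -31.10° ✓; |HJ| = 44.50 ✓; ∠HJK = 141.6° ✓; |JK| = 28.20 ✓; ∠(JK, KZ) = 90.00° ✓; |KZ| = 8.700 ✗.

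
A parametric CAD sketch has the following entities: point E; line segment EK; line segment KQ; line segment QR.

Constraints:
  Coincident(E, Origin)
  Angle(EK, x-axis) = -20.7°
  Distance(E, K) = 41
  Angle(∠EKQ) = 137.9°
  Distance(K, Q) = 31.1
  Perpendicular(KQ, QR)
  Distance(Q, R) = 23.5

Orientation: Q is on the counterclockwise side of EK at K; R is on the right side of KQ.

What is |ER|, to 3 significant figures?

79.9

E is at the origin; EK runs at -20.7° with length 41.0, so K = 41.0·(cos -20.7°, sin -20.7°) = (38.4, -14.5). ∠EKQ = 137.9°, so KQ runs at -20.7° + (180° − 137.9°) = 21.4° from the x-axis; with |KQ| = 31.1, Q = K + 31.1·(cos 21.4°, sin 21.4°) = (67.3, -3.14). KQ is perpendicular to QR; with |QR| = 23.5 on the right of KQ, R = Q + 23.5·(0.365, -0.931) = (75.9, -25.0). Then |ER| = |R − E| = 79.9.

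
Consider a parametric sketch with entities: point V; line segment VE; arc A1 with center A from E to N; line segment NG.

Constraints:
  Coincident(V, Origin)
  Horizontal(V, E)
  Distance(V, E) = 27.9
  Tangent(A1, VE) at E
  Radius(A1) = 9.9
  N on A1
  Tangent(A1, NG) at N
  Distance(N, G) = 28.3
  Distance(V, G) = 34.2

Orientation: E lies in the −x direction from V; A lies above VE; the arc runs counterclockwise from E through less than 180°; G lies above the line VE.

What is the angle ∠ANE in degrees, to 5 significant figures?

55.103°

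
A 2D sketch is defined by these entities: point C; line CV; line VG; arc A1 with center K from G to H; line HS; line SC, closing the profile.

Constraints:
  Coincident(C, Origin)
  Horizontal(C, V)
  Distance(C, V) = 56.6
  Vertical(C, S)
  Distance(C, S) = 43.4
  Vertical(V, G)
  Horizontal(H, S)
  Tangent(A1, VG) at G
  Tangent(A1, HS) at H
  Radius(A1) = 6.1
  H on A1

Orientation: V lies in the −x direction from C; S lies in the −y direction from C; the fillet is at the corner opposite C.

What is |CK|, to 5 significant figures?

62.782

C is at the origin; CV is horizontal with |CV| = 56.6 and V on the −x side, so V = (-56.600, 0.0000). CS is vertical with |CS| = 43.4 and S on the −y side, so S = (0.0000, -43.400). The virtual corner opposite C is at (-56.600, -43.400). A1 meets VG tangentially, so KG is at right angles to VG and A1 meets HS tangentially, so KH is at right angles to HS, with radius 6.1, so the center K sits 6.1 in from both sides at K = (-50.500, -37.300). Then |CK| = |K − C| = 62.782.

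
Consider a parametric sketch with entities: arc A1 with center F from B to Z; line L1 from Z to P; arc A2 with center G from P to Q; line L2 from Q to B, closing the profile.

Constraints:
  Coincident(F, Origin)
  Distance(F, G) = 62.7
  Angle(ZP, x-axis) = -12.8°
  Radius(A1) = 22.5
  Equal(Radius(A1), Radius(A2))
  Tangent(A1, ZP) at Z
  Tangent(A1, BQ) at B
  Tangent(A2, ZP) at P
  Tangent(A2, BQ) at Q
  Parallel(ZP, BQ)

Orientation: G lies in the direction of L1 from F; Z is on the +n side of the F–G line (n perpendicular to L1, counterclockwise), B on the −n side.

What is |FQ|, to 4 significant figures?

66.61

Tangency of A1 to both parallel lines with radius 22.5 puts Z and B at F ± 22.5·n: Z = (4.985, 21.94), B = (-4.985, -21.94). Equal radii place P and Q the same way about G: P = G + 22.5·n = (66.13, 8.050), Q = G − 22.5·n = (56.16, -35.83). Then |FQ| = |Q − F| = 66.61.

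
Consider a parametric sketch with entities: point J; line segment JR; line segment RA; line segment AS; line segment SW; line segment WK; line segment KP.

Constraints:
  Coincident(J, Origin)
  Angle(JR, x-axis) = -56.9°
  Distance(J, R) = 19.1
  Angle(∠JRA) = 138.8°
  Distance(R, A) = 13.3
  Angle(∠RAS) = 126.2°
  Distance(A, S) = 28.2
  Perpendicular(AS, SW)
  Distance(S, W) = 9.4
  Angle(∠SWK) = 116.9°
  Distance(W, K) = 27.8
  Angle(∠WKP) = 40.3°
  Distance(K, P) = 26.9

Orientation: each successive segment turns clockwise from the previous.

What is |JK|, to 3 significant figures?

12.4

J is at the origin; JR runs at -56.9° with length 19.1, so R = (10.4, -16.0). ∠JRA = 138.8° gives RA at -98.1° from the x-axis; with |RA| = 13.3, A = (8.56, -29.2). ∠RAS = 126.2° gives AS at -152° from the x-axis; with |AS| = 28.2, S = (-16.3, -42.5). The perpendicularity gives SW at right angles to AS, so SW runs at 118°; with |SW| = 9.4, W = (-20.7, -34.2). ∠SWK = 116.9° gives WK at 55.0° from the x-axis; with |WK| = 27.8, K = (-4.80, -11.4). Then |JK| = |K − J| = 12.4.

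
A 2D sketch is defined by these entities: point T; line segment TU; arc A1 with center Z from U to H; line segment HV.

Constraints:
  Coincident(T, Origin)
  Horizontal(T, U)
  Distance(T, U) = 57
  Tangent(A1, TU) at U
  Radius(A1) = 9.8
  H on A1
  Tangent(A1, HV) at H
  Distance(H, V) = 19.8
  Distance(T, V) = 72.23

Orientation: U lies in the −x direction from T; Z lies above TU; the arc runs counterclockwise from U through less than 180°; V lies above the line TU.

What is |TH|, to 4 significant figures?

53.47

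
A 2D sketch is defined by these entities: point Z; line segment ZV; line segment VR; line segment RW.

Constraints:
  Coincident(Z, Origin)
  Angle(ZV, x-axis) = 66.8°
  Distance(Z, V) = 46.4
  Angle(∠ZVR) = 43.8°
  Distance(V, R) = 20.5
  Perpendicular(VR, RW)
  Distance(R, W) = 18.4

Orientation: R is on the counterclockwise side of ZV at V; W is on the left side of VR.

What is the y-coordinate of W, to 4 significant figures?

17.70

∠ZVR = 43.8°, so VR runs at 66.8° + (180° − 43.8°) = 203.0° from the x-axis; with |VR| = 20.5, R = V + 20.5·(cos 203.0°, sin 203.0°) = (-0.5914, 34.64). VR is perpendicular to RW; with |RW| = 18.4 on the left of VR, W = R + 18.4·(0.3907, -0.9205) = (6.598, 17.70). So W.y = 17.70.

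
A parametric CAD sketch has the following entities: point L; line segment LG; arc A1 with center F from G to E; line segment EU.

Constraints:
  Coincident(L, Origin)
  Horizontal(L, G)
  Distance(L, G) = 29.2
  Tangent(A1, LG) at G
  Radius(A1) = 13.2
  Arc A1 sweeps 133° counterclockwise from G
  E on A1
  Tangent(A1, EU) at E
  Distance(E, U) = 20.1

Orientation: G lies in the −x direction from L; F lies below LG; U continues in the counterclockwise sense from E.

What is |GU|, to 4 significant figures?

37.12

L is at the origin; L and G share the same y with |LG| = 29.2 and G on the −x side, so G = (-29.20, 0.000). Since A1 is tangent to LG there, FG ⟂ LG, so F = G + (0, -13.2) = (-29.20, -13.20). On A1, G sits at bearing 90° from F; a 133° counterclockwise sweep puts E at bearing 223°, so E = F + 13.2·(cos 223°, sin 223°) = (-38.85, -22.20). A1 meets EU tangentially, so FE is at right angles to EU, so EU runs along (−sin 223°, cos 223°); with |EU| = 20.1, U = (-25.15, -36.90). Then |GU| = |U − G| = 37.12.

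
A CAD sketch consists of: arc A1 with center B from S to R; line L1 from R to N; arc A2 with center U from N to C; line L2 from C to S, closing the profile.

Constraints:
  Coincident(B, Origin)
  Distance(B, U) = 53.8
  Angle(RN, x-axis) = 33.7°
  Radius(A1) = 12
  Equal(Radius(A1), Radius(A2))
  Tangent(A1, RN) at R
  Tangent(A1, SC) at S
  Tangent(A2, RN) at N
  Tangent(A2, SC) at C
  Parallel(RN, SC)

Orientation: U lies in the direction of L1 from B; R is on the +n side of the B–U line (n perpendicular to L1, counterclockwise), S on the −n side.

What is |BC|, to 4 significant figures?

55.12

Tangency of A1 to both parallel lines with radius 12.0 puts R and S at B ± 12.0·n: R = (-6.658, 9.983), S = (6.658, -9.983). Equal radii place N and C the same way about U: N = U + 12.0·n = (38.10, 39.83), C = U − 12.0·n = (51.42, 19.87). Then |BC| = |C − B| = 55.12.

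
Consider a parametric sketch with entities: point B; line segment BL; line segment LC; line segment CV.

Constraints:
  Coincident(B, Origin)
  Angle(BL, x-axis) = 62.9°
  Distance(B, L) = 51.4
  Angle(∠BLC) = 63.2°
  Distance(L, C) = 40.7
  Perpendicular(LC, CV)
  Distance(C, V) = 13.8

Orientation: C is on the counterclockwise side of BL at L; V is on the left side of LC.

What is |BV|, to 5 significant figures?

36.554

B is at the origin; BL runs at 62.9° with length 51.4, so L = 51.4·(cos 62.9°, sin 62.9°) = (23.415, 45.757). ∠BLC = 63.2°, so LC runs at 62.9° + (180° − 63.2°) = 179.70° from the x-axis; with |LC| = 40.7, C = L + 40.7·(cos 179.70°, sin 179.70°) = (-17.284, 45.970). LC ⟂ CV; with |CV| = 13.8 on the left of LC, V = C + 13.8·(-0.0052360, -0.99999) = (-17.357, 32.170). Then |BV| = |V − B| = 36.554.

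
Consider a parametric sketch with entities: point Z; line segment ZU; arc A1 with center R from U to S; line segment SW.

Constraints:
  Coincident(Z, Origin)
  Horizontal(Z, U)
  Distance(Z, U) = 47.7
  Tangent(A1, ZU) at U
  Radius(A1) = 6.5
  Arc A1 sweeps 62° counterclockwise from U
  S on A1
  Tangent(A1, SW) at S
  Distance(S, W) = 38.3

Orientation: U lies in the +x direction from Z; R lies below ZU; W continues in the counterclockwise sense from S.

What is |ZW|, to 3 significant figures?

44.3

Z is at the origin; Z and U share the same y with |ZU| = 47.7 and U on the +x side, so U = (47.7, 0.00). Tangency of A1 to ZU means the radius RU is perpendicular to ZU, so R = U + (0, -6.5) = (47.7, -6.50). On A1, U sits at bearing 90° from R; a 62° counterclockwise sweep puts S at bearing 152°, so S = R + 6.5·(cos 152°, sin 152°) = (42.0, -3.45). Since A1 is tangent to SW there, RS ⟂ SW, so SW runs along (−sin 152°, cos 152°); with |SW| = 38.3, W = (24.0, -37.3). Then |ZW| = |W − Z| = 44.3.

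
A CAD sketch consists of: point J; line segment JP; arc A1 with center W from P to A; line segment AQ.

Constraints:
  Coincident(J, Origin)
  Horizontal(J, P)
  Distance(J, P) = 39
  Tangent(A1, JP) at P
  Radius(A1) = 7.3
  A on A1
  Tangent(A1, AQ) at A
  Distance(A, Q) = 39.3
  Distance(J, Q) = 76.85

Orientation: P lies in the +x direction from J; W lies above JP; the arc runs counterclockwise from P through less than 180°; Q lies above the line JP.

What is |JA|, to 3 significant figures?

44.8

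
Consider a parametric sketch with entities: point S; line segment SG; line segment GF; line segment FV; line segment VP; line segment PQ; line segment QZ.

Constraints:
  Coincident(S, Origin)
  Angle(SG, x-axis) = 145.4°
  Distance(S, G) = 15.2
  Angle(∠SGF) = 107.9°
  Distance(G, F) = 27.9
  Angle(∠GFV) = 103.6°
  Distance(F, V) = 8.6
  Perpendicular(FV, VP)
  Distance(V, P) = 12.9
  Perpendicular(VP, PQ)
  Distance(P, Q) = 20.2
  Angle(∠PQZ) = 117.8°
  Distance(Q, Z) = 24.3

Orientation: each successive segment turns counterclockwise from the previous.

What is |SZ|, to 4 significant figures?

52.59

The perpendicularity gives PQ at right angles to VP, so PQ runs at 113.9°; with |PQ| = 20.2, Q = (-27.55, 7.478). ∠PQZ = 117.8° gives QZ at 176.1° from the x-axis; with |QZ| = 24.3, Z = (-51.80, 9.131). Then |SZ| = |Z − S| = 52.59.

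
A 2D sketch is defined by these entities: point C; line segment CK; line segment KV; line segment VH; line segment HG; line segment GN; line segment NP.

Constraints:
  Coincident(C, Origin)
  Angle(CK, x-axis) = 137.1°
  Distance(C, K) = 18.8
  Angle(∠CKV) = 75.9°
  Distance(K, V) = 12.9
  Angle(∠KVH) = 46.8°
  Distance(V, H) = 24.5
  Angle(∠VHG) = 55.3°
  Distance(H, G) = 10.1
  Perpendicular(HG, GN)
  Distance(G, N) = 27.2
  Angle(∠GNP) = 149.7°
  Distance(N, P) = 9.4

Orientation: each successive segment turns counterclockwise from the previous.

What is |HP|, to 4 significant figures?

35.72

C is at the origin; CK runs at 137.1° with length 18.8, so K = (-13.77, 12.80). ∠CKV = 75.9° gives KV at -118.8° from the x-axis; with |KV| = 12.9, V = (-19.99, 1.493). ∠KVH = 46.8° gives VH at 14.40° from the x-axis; with |VH| = 24.5, H = (3.744, 7.586). ∠VHG = 55.3° gives HG at 139.1° from the x-axis; with |HG| = 10.1, G = (-3.890, 14.20). HG is perpendicular to GN, so GN runs at -130.9°; with |GN| = 27.2, N = (-21.70, -6.360). ∠GNP = 149.7° gives NP at -100.6° from the x-axis; with |NP| = 9.4, P = (-23.43, -15.60). Then |HP| = |P − H| = 35.72.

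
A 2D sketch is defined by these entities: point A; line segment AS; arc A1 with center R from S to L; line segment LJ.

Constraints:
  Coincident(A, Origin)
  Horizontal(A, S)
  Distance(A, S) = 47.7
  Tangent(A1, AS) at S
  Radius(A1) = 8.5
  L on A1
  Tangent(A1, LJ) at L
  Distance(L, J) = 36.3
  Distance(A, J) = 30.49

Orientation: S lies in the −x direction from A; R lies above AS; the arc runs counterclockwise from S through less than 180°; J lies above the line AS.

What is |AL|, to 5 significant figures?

42.062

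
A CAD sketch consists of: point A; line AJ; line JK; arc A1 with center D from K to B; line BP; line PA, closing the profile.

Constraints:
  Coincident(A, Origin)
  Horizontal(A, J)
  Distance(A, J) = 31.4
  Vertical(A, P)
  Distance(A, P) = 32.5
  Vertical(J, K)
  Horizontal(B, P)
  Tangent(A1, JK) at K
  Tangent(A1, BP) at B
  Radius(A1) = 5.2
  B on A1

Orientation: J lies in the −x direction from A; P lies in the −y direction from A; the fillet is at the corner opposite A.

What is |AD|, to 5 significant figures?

37.838

AP is vertical with |AP| = 32.5 and P on the −y side, so P = (0.0000, -32.500). The virtual corner opposite A is at (-31.400, -32.500). Tangency of A1 to JK means the radius DK is perpendicular to JK and the tangent condition forces DB to be normal to BP, with radius 5.2, so the center D sits 5.2 in from both sides at D = (-26.200, -27.300). Then |AD| = |D − A| = 37.838.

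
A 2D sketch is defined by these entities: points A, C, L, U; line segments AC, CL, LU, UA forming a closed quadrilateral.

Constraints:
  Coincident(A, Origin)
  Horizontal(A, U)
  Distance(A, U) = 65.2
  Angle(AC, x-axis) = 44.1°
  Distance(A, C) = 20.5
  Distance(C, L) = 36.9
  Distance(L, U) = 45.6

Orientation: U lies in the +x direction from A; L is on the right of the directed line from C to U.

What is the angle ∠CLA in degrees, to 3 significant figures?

33.6°

Checks: |CL| = 36.90 ✓; |LU| = 45.60 ✓.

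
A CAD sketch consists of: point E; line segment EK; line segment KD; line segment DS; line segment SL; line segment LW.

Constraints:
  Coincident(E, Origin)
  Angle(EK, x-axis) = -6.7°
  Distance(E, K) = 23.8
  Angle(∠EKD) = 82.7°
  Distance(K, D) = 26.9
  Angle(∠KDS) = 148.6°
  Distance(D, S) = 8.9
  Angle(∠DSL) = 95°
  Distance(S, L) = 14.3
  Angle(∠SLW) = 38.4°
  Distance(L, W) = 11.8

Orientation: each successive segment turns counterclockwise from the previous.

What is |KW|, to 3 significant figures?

26.4

∠DSL = 95.0° gives SL at -153° from the x-axis; with |SL| = 14.3, L = (5.90, 25.2). ∠SLW = 38.4° gives LW at -11.4° from the x-axis; with |LW| = 11.8, W = (17.5, 22.8). Then |KW| = |W − K| = 26.4.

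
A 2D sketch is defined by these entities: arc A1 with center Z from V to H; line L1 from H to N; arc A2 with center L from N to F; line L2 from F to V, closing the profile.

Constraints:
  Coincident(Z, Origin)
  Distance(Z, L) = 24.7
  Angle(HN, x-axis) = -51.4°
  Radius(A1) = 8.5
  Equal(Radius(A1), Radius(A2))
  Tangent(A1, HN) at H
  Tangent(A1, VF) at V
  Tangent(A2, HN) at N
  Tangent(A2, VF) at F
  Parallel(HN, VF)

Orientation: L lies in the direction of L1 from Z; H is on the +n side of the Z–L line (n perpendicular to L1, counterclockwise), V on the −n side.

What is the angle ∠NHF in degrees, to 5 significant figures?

34.538°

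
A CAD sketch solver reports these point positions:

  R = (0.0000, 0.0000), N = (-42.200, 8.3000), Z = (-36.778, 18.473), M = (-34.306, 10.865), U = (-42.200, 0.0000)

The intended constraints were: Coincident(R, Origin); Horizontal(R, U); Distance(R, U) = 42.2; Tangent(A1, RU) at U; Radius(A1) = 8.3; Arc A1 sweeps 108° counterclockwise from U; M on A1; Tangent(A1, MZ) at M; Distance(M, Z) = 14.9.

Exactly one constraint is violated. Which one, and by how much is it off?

Distance(M, Z) = 14.9 — off by 6.90.

R = (0.00, 0.00) ✓; R.y = 0.00, U.y = 0.00 ✓; |RU| = 42.20 ✓; ∠(NU, UR) = 90.00° ✓; |NU| = 8.300 ✓; bearing(N→M) − bearing(N→U) = 108.0° ✓; |NM| = 8.300 ✓; ∠(NM, MZ) = 90.00° ✓; |MZ| = 8.000 ✗.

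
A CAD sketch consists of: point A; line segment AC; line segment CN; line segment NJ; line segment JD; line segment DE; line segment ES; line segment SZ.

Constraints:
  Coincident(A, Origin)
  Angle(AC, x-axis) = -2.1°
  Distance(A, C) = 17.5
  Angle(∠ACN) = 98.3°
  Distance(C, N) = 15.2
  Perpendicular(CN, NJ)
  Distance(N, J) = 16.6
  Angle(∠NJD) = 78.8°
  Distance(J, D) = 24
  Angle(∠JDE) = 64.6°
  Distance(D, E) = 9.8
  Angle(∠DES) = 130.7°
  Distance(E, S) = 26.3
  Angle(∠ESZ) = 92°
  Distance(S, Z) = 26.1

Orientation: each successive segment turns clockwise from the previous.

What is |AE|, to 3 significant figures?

13.2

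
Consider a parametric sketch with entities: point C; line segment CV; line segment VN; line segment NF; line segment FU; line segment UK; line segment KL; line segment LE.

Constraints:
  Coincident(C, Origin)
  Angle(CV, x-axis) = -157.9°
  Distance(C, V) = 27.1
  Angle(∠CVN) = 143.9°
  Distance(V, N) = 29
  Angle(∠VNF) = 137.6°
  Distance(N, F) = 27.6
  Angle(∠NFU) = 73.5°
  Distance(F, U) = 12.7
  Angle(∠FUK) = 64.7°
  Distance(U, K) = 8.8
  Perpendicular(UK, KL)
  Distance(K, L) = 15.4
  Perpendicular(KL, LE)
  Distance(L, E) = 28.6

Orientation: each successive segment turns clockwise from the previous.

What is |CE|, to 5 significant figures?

82.396

C is at the origin; CV runs at -157.9° with length 27.1, so V = (-25.109, -10.196). ∠CVN = 143.9° gives VN at 166.00° from the x-axis; with |VN| = 29.0, N = (-53.248, -3.1799). ∠VNF = 137.6° gives NF at 123.60° from the x-axis; with |NF| = 27.6, F = (-68.521, 19.809). ∠NFU = 73.5° gives FU at 17.100° from the x-axis; with |FU| = 12.7, U = (-56.383, 23.543). ∠FUK = 64.7° gives UK at -98.200° from the x-axis; with |UK| = 8.8, K = (-57.638, 14.833). UK ⟂ KL, so KL runs at 171.80°; with |KL| = 15.4, L = (-72.880, 17.029). KL is perpendicular to LE, so LE runs at 81.800°; with |LE| = 28.6, E = (-68.801, 45.337). Then |CE| = |E − C| = 82.396.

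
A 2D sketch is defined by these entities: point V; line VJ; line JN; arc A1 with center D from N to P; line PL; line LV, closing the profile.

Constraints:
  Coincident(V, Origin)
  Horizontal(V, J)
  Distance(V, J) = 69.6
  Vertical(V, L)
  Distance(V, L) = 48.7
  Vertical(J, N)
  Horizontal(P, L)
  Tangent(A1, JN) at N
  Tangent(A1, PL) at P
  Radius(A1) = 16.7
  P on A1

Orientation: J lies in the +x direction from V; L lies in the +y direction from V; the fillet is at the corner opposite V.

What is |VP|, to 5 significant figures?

71.903

V is at the origin; V and J share the same y with |VJ| = 69.6 and J on the +x side, so J = (69.600, 0.0000). V and L share the same x with |VL| = 48.7 and L on the +y side, so L = (0.0000, 48.700). The virtual corner opposite V is at (69.600, 48.700). A1 meets JN tangentially, so DN is at right angles to JN and tangency of A1 to PL means the radius DP is perpendicular to PL, with radius 16.7, so the center D sits 16.7 in from both sides at D = (52.900, 32.000). That places the tangent points at N = (69.600, 32.000) on JN and P = (52.900, 48.700) on PL. Then |VP| = |P − V| = 71.903.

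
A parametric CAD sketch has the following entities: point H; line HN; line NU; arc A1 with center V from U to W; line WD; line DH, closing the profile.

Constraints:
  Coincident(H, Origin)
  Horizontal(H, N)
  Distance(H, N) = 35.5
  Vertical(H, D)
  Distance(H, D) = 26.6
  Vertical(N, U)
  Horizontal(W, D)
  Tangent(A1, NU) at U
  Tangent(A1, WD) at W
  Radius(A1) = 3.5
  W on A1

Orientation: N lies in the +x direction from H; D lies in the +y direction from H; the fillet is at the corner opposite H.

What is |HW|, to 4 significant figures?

41.61

The virtual corner opposite H is at (35.50, 26.60). A1 meets NU tangentially, so VU is at right angles to NU and tangency of A1 to WD means the radius VW is perpendicular to WD, with radius 3.5, so the center V sits 3.5 in from both sides at V = (32.00, 23.10). That places the tangent points at U = (35.50, 23.10) on NU and W = (32.00, 26.60) on WD. Then |HW| = |W − H| = 41.61.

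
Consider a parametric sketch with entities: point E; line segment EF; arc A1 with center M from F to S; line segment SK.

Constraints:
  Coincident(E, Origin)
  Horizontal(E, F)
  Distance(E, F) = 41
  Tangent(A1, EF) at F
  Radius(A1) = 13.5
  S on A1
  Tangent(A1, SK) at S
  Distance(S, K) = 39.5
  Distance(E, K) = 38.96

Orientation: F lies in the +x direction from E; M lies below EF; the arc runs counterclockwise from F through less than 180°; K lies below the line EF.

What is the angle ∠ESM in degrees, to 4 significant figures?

156.2°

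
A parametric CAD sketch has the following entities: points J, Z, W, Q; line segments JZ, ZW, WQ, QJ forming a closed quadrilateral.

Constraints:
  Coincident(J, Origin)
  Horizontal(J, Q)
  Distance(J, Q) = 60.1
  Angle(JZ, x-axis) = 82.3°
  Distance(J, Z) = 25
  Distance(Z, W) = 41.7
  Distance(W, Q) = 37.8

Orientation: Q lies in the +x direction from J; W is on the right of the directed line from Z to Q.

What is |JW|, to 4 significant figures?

26.64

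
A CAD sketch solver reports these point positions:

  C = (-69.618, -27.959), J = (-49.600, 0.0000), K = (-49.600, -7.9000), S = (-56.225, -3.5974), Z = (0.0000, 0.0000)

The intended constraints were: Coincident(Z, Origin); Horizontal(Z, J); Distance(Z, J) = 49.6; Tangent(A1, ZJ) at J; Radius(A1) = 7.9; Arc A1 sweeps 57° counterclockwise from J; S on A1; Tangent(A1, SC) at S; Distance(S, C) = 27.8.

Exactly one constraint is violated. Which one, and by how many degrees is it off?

Tangent(A1, SC) at S — off by 4.20°.

Z = (0.00, 0.00) ✓; Z.y = 0.00, J.y = 0.00 ✓; |ZJ| = 49.60 ✓; ∠(KJ, JZ) = 90.00° ✓; |KJ| = 7.900 ✓; bearing(K→S) − bearing(K→J) = 57.00° ✓; |KS| = 7.900 ✓; ∠(KS, SC) = 85.80° ✗; |SC| = 27.80 ✓.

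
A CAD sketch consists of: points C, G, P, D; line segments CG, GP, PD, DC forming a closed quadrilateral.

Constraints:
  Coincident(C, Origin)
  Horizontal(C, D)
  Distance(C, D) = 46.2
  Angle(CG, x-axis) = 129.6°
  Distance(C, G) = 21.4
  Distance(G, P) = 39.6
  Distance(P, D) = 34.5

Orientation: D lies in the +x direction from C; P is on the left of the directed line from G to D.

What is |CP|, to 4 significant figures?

36.42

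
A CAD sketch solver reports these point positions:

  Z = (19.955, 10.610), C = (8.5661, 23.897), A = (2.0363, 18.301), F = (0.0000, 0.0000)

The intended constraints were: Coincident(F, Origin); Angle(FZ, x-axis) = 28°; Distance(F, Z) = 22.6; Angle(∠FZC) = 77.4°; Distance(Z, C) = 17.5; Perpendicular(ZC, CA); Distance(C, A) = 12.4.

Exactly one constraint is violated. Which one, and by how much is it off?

Distance(C, A) = 12.4 — off by 3.80.

F = (0.00, 0.00) ✓; FZ at 28.00° ✓; |FZ| = 22.60 ✓; ∠FZC = 77.40° ✓; |ZC| = 17.50 ✓; ∠(ZC, CA) = 89.99° ✓; |CA| = 8.600 ✗.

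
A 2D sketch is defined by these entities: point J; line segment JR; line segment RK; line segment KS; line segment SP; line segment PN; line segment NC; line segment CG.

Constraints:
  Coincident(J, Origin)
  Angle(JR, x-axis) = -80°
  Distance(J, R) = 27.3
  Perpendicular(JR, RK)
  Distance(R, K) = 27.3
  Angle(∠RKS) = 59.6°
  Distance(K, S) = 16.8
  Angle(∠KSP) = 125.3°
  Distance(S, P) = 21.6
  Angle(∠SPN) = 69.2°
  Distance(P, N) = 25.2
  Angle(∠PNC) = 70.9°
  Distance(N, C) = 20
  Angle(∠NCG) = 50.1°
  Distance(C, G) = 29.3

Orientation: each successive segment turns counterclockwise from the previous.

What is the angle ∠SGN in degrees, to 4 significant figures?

65.13°

J is at the origin; JR runs at -80.0° with length 27.3, so R = (4.741, -26.89). JR ⟂ RK, so RK runs at 10.00°; with |RK| = 27.3, K = (31.63, -22.14). ∠RKS = 59.6° gives KS at 130.4° from the x-axis; with |KS| = 16.8, S = (20.74, -9.351). ∠KSP = 125.3° gives SP at -174.9° from the x-axis; with |SP| = 21.6, P = (-0.7771, -11.27). ∠SPN = 69.2° gives PN at -64.10° from the x-axis; with |PN| = 25.2, N = (10.23, -33.94). ∠PNC = 70.9° gives NC at 45.00° from the x-axis; with |NC| = 20.0, C = (24.37, -19.80). ∠NCG = 50.1° gives CG at 174.9° from the x-axis; with |CG| = 29.3, G = (-4.812, -17.19). Then cos ∠SGN = GS·GN / (|GS||GN|), giving 65.13°.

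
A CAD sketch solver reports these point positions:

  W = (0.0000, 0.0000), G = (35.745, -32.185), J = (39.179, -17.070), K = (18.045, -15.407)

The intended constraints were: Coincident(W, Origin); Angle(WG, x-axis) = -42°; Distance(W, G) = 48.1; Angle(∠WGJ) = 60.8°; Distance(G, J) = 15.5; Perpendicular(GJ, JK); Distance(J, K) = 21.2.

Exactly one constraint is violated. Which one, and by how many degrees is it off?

Perpendicular(GJ, JK) — off by 8.30°.

W = (0.00, 0.00) ✓; WG at -42.00° ✓; |WG| = 48.10 ✓; ∠WGJ = 60.80° ✓; |GJ| = 15.50 ✓; ∠(GJ, JK) = 98.30° ✗; |JK| = 21.20 ✓.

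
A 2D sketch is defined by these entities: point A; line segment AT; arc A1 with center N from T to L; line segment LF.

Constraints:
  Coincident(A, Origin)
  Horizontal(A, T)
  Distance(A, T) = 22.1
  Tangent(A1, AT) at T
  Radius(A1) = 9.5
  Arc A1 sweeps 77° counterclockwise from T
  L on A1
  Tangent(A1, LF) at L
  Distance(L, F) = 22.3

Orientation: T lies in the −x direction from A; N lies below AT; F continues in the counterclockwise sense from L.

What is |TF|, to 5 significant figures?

32.404

On A1, T sits at bearing 90° from N; a 77° counterclockwise sweep puts L at bearing 167°, so L = N + 9.5·(cos 167°, sin 167°) = (-31.357, -7.3630). The tangent condition forces NL to be normal to LF, so LF runs along (−sin 167°, cos 167°); with |LF| = 22.3, F = (-36.373, -29.091). Then |TF| = |F − T| = 32.404.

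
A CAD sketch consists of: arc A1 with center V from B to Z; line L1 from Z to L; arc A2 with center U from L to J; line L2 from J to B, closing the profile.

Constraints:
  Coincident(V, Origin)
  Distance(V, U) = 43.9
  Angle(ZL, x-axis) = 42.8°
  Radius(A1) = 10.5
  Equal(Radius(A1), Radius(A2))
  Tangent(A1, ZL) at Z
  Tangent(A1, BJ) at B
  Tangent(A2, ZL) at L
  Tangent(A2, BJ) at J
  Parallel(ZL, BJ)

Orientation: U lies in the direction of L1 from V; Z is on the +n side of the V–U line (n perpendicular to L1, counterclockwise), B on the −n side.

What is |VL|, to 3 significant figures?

45.1

Tangency of A1 to both parallel lines with radius 10.5 puts Z and B at V ± 10.5·n: Z = (-7.13, 7.70), B = (7.13, -7.70). Equal radii place L and J the same way about U: L = U + 10.5·n = (25.1, 37.5), J = U − 10.5·n = (39.3, 22.1). Then |VL| = |L − V| = 45.1.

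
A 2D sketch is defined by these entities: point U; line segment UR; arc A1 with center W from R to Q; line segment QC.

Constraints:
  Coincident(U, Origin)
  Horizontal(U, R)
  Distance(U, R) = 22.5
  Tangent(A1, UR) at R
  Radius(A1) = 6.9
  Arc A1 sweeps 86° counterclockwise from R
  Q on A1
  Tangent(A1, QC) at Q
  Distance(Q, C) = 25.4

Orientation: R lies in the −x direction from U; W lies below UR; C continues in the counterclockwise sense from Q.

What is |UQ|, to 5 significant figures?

30.076

Since A1 is tangent to UR there, WR ⟂ UR, so W = R + (0, -6.9) = (-22.500, -6.9000). On A1, R sits at bearing 90° from W; an 86° counterclockwise sweep puts Q at bearing 176°, so Q = W + 6.9·(cos 176°, sin 176°) = (-29.383, -6.4187). Then |UQ| = |Q − U| = 30.076.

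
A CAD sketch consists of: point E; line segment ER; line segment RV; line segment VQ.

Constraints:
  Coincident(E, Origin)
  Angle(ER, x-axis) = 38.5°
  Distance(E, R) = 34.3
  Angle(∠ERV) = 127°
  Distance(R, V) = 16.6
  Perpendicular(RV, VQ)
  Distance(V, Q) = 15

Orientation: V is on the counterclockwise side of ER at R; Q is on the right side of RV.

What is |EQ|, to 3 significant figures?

56.4

E is at the origin; ER runs at 38.5° with length 34.3, so R = 34.3·(cos 38.5°, sin 38.5°) = (26.8, 21.4). ∠ERV = 127.0°, so RV runs at 38.5° + (180° − 127.0°) = 91.5° from the x-axis; with |RV| = 16.6, V = R + 16.6·(cos 91.5°, sin 91.5°) = (26.4, 37.9). RV ⟂ VQ; with |VQ| = 15.0 on the right of RV, Q = V + 15.0·(1.00, 0.0262) = (41.4, 38.3). Then |EQ| = |Q − E| = 56.4.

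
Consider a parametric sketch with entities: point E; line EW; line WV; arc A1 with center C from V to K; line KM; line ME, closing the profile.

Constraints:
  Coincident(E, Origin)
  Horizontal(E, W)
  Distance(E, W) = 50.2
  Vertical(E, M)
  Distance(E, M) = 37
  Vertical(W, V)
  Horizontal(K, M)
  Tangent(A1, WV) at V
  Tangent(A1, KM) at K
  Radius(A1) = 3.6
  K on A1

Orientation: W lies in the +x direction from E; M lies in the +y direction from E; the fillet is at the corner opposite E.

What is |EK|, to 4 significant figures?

59.50

E is at the origin; EW is horizontal with |EW| = 50.2 and W on the +x side, so W = (50.20, 0.000). EM is vertical with |EM| = 37.0 and M on the +y side, so M = (0.000, 37.00). The virtual corner opposite E is at (50.20, 37.00). The tangent condition forces CV to be normal to WV and tangency of A1 to KM means the radius CK is perpendicular to KM, with radius 3.6, so the center C sits 3.6 in from both sides at C = (46.60, 33.40). That places the tangent points at V = (50.20, 33.40) on WV and K = (46.60, 37.00) on KM. Then |EK| = |K − E| = 59.50.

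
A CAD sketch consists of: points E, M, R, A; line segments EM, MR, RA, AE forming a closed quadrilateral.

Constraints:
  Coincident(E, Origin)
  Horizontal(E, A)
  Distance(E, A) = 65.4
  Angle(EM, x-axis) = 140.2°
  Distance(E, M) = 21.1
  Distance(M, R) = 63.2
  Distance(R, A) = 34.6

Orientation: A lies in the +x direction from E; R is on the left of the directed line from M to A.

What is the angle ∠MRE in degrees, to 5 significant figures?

18.476°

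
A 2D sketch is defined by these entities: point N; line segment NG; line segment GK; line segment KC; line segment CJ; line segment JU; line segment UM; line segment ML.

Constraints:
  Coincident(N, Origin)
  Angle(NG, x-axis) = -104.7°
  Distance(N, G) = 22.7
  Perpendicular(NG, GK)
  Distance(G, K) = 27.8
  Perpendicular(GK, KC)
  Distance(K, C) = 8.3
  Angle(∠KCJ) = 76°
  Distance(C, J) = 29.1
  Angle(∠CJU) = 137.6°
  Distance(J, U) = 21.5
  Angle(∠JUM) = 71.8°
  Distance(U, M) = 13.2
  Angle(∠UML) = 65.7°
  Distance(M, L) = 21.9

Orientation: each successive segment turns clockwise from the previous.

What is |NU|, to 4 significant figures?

41.24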